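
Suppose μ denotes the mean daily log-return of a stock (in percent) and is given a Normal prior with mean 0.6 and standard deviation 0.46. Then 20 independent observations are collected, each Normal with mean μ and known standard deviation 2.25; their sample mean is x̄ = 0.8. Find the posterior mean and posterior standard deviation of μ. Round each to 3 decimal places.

Posterior mean ≈ 0.691; posterior SD ≈ 0.339

Prior precision 1/τ₀² = 1/0.46² = 4.72590; data precision n/σ² = 20/2.25² = 3.95062.
Posterior precision = 4.72590 + 3.95062 = 8.67652, giving posterior SD = 1/√8.67652 = 0.339.
Posterior mean = (4.72590·0.6 + 3.95062·0.8) / 8.67652 = 0.691.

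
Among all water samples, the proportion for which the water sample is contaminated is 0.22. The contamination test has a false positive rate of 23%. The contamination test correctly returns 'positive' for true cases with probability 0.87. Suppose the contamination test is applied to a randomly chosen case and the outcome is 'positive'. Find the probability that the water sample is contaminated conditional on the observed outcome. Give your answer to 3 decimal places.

Let H be the event that the water sample is contaminated. P(H) = 0.22, so P(¬H) = 0.78. With E the 'positive' result, P(E|H) = 0.87 and P(E|¬H) = 0.23.
P(E) = 0.87·0.22 + 0.23·0.78 = 0.19140 + 0.17940 = 0.37080.
By Bayes' theorem, P(H|E) = 0.19140 / 0.37080 = 0.516.

P(H | E) ≈ 0.516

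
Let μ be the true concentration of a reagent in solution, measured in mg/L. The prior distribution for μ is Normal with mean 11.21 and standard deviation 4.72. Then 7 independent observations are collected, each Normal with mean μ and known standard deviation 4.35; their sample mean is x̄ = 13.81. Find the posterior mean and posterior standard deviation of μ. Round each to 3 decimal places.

Prior precision 1/τ₀² = 1/4.72² = 0.0448865; data precision n/σ² = 7/4.35² = 0.369930.
Posterior precision = 0.0448865 + 0.369930 = 0.414817, giving posterior SD = 1/√0.414817 = 1.553.
Posterior mean = (0.0448865·11.21 + 0.369930·13.81) / 0.414817 = 13.529.

Posterior mean ≈ 13.529; posterior SD ≈ 1.553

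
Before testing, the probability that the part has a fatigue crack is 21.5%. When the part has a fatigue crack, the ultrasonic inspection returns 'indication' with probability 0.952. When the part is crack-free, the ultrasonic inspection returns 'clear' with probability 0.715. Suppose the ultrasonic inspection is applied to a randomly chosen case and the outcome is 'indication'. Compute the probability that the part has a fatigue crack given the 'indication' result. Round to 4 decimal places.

P(H | E) ≈ 0.4778

Write H for 'the part has a fatigue crack'. Prior odds H:¬H = 0.215/0.785 = 0.27389. For the 'indication' outcome, the likelihood ratio is 0.952/0.285 = 3.3404.
Posterior odds = 0.27389 × 3.3404 = 0.91487, so P(H|E) = 0.91487/(1+0.91487) = 0.4778.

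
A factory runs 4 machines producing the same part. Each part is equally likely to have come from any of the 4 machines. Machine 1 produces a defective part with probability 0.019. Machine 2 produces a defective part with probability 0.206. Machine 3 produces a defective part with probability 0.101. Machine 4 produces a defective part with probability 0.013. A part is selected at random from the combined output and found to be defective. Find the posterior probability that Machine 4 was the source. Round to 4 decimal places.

Tabulate prior·likelihood by source: [1] prior 0.25, lik 0.019, product 0.004750; [2] prior 0.25, lik 0.206, product 0.05150; [3] prior 0.25, lik 0.101, product 0.02525; [4] prior 0.25, lik 0.013, product 0.003250.
Normalizing constant = 0.084750; the posterior for Machine 4 is its product over the sum, 0.003250/0.084750 = 0.0383.

Posterior probability ≈ 0.0383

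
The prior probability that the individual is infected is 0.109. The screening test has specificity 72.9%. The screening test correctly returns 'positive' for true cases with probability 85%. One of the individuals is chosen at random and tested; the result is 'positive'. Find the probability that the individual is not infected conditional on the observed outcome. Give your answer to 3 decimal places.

P(¬H | E) ≈ 0.723

Let H be the event that the individual is infected. P(H) = 0.109, so P(¬H) = 0.891. With E the 'positive' result, P(E|H) = 0.85 and P(E|¬H) = 0.271.
P(E) = 0.85·0.109 + 0.271·0.891 = 0.092650 + 0.24146 = 0.33411.
By Bayes' theorem, P(H|E) = 0.092650 / 0.33411 = 0.277. Hence P(¬H|E) = 1 − 0.277 = 0.723.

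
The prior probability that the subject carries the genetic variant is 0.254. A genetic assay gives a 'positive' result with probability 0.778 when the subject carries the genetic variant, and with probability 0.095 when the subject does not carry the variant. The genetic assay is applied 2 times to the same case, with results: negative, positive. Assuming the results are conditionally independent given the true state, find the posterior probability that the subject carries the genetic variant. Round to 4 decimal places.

Posterior P(H) ≈ 0.4062

With H the event that the subject carries the genetic variant, the joint likelihood of the observed sequence is P(data|H) = 0.222·0.778 = 0.17272 and P(data|¬H) = 0.905·0.095 = 0.085975.
Bayes: P(H|data) = 0.254·0.17272 / (0.254·0.17272 + 0.746·0.085975) = 0.043870/0.10801 = 0.4062.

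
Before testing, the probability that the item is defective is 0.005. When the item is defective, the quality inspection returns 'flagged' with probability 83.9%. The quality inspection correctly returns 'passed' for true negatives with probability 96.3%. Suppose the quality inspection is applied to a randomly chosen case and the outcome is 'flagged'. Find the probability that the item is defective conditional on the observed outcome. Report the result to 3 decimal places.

P(H | E) ≈ 0.102

Let H be the event that the item is defective. P(H) = 0.005, so P(¬H) = 0.995. With E the 'flagged' result, P(E|H) = 0.839 and P(E|¬H) = 0.037.
P(E) = 0.839·0.005 + 0.037·0.995 = 0.0041950 + 0.036815 = 0.041010.
By Bayes' theorem, P(H|E) = 0.0041950 / 0.041010 = 0.102.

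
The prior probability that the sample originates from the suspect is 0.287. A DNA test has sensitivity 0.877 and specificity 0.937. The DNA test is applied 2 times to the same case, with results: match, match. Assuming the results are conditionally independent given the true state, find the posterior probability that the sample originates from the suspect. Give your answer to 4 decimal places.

Posterior P(H) ≈ 0.9873

Let H be the event that the sample originates from the suspect; start with P(H) = 0.287. P('match'|H) = 0.877, P('match'|¬H) = 0.063.
Update on result 1 ('match'): P(H) ← 0.877·0.2870 / (0.877·0.2870 + 0.063·0.7130) = 0.25170/0.29662 = 0.8486.
Update on result 2 ('match'): P(H) ← 0.877·0.8486 / (0.877·0.8486 + 0.063·0.1514) = 0.74419/0.75373 = 0.9873.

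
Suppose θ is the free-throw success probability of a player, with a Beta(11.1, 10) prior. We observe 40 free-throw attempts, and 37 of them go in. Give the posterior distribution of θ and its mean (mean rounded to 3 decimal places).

Posterior: Beta(48.1, 13); mean ≈ 0.787

Observing 37 successes and 3 failures updates Beta(11.1, 10) by adding the success and failure counts to the two shape parameters: α = 11.1+37 = 48.1, β = 10+3 = 13.
Posterior mean = α/(α+β) = 48.1/61.1 = 0.787.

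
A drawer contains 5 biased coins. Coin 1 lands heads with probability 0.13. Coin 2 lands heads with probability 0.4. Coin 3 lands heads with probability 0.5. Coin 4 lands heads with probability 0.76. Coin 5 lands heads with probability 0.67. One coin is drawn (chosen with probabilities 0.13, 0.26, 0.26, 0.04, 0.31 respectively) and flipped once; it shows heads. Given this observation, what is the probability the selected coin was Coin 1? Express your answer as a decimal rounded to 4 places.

Posterior probability ≈ 0.0346

P(heads|C1) = 0.13; P(heads|C2) = 0.4; P(heads|C3) = 0.5; P(heads|C4) = 0.76; P(heads|C5) = 0.67.
Prior × likelihood for each source: 0.13·0.13=0.01690, 0.26·0.4=0.1040, 0.26·0.5=0.1300, 0.04·0.76=0.03040, 0.31·0.67=0.2077. Summing gives P(heads) = 0.48900.
P(Coin 1 | heads) = 0.01690 / 0.48900 = 0.0346.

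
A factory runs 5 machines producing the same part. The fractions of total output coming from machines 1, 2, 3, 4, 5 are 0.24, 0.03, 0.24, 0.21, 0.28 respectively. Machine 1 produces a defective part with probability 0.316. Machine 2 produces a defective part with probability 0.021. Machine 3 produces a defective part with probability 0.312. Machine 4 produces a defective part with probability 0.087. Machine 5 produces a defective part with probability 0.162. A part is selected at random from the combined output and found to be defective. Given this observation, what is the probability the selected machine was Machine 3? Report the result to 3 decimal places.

Posterior probability ≈ 0.348

P(defective|M1) = 0.316; P(defective|M2) = 0.021; P(defective|M3) = 0.312; P(defective|M4) = 0.087; P(defective|M5) = 0.162.
Prior × likelihood for each source: 0.24·0.316=0.07584, 0.03·0.021=0.0006300, 0.24·0.312=0.07488, 0.21·0.087=0.01827, 0.28·0.162=0.04536. Summing gives P(defective) = 0.21498.
P(Machine 3 | defective) = 0.07488 / 0.21498 = 0.348.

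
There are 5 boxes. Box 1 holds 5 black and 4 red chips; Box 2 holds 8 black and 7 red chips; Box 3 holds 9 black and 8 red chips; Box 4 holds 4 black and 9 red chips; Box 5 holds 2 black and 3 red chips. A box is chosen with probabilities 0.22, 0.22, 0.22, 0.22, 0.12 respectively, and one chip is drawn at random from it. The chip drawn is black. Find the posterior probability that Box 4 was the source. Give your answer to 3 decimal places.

P(black|Box 1) = 0.5556; P(black|Box 2) = 0.5333; P(black|Box 3) = 0.5294; P(black|Box 4) = 0.3077; P(black|Box 5) = 0.4.
Prior × likelihood for each source: 0.22·0.5556=0.1222, 0.22·0.5333=0.1173, 0.22·0.5294=0.1165, 0.22·0.3077=0.06769, 0.12·0.4=0.04800. Summing gives P(black) = 0.47172.
P(Box 4 | black) = 0.06769 / 0.47172 = 0.144.

Posterior probability ≈ 0.144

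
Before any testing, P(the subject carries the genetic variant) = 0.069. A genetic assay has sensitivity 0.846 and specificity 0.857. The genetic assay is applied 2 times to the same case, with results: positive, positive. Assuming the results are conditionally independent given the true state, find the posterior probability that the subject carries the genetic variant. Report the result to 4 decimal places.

With H the event that the subject carries the genetic variant, the joint likelihood of the observed sequence is P(data|H) = 0.846·0.846 = 0.71572 and P(data|¬H) = 0.143·0.143 = 0.020449.
Bayes: P(H|data) = 0.069·0.71572 / (0.069·0.71572 + 0.931·0.020449) = 0.049384/0.068422 = 0.7218.

Posterior P(H) ≈ 0.7218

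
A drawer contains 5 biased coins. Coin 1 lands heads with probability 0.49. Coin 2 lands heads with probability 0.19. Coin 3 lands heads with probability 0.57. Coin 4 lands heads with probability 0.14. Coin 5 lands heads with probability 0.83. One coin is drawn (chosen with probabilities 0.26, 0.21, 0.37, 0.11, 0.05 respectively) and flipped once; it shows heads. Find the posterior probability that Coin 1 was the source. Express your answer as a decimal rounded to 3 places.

P(heads|C1) = 0.49; P(heads|C2) = 0.19; P(heads|C3) = 0.57; P(heads|C4) = 0.14; P(heads|C5) = 0.83.
Prior × likelihood for each source: 0.26·0.49=0.1274, 0.21·0.19=0.03990, 0.37·0.57=0.2109, 0.11·0.14=0.01540, 0.05·0.83=0.04150. Summing gives P(heads) = 0.43510.
P(Coin 1 | heads) = 0.1274 / 0.43510 = 0.293.

Posterior probability ≈ 0.293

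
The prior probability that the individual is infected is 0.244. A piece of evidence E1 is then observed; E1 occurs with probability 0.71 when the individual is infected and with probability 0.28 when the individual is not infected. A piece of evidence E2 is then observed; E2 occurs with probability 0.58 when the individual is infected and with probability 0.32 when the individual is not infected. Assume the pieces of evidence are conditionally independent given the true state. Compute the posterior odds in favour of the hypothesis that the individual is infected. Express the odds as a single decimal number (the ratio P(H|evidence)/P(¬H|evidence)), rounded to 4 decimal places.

Posterior odds ≈ 1.4834

Prior odds = 0.244/(1−0.244) = 0.32275. In log-odds, ln(0.32275) = -1.1309.
Add log likelihood ratios: ln(2.5357) + ln(1.8125) = 1.5252.
Posterior log-odds = 0.39431, so posterior odds = exp(0.39431) = 1.4834.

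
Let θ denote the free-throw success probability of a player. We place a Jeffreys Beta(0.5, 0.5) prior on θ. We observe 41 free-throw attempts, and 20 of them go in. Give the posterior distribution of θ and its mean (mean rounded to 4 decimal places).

The binomial likelihood is conjugate to the Beta prior: with 20 successes and 21 failures, the posterior is Beta(0.5+20, 0.5+21) = Beta(20.5, 21.5).
Posterior mean = α/(α+β) = 20.5/42 = 0.4881.

Posterior: Beta(20.5, 21.5); mean ≈ 0.4881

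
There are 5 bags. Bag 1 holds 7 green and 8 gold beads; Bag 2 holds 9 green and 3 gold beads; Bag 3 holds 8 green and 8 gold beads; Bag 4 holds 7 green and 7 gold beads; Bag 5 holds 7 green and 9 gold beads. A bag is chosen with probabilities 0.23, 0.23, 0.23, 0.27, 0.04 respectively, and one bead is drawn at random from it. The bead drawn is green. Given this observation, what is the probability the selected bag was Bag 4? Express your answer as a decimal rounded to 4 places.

Posterior probability ≈ 0.2467

P(green|Bag 1) = 0.4667; P(green|Bag 2) = 0.75; P(green|Bag 3) = 0.5; P(green|Bag 4) = 0.5; P(green|Bag 5) = 0.4375.
Prior × likelihood for each source: 0.23·0.4667=0.1073, 0.23·0.75=0.1725, 0.23·0.5=0.1150, 0.27·0.5=0.1350, 0.04·0.4375=0.01750. Summing gives P(green) = 0.54733.
P(Bag 4 | green) = 0.1350 / 0.54733 = 0.2467.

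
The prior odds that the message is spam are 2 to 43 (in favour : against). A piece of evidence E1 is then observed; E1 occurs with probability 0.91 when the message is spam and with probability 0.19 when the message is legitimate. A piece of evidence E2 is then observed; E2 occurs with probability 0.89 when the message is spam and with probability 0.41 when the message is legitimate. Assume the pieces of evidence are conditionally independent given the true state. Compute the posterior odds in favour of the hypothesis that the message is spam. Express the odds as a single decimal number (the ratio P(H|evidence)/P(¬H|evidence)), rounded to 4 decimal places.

Posterior odds ≈ 0.4836

Prior odds = 2/43 = 0.046512. In log-odds, ln(0.046512) = -3.0681.
Add log likelihood ratios: ln(4.7895) + ln(2.1707) = 2.3415.
Posterior log-odds = -0.72657, so posterior odds = exp(-0.72657) = 0.48357.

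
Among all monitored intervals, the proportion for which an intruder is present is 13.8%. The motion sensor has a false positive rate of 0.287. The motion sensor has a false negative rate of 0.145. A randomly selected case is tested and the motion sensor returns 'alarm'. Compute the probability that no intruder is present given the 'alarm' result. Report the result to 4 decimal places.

P(¬H | E) ≈ 0.6771

Write H for 'an intruder is present'. Prior odds H:¬H = 0.138/0.862 = 0.16009. For the 'alarm' outcome, the likelihood ratio is 0.855/0.287 = 2.9791.
Posterior odds = 0.16009 × 2.9791 = 0.47693, so P(H|E) = 0.47693/(1+0.47693) = 0.3229. Then P(¬H|E) = 1 − 0.3229 = 0.6771.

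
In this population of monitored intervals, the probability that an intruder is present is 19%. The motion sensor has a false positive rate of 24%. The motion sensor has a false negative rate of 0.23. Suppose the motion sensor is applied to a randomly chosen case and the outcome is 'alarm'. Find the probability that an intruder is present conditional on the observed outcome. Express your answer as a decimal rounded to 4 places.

Let H be the event that an intruder is present. P(H) = 0.19, so P(¬H) = 0.81. With E the 'alarm' result, P(E|H) = 0.77 and P(E|¬H) = 0.24.
P(E) = 0.77·0.19 + 0.24·0.81 = 0.14630 + 0.19440 = 0.34070.
By Bayes' theorem, P(H|E) = 0.14630 / 0.34070 = 0.4294.

P(H | E) ≈ 0.4294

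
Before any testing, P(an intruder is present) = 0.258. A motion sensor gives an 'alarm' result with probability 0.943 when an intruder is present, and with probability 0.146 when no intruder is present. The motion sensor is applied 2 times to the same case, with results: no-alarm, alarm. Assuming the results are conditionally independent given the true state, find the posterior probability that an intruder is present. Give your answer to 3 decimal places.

With H the event that an intruder is present, the joint likelihood of the observed sequence is P(data|H) = 0.057·0.943 = 0.053751 and P(data|¬H) = 0.854·0.146 = 0.12468.
Bayes: P(H|data) = 0.258·0.053751 / (0.258·0.053751 + 0.742·0.12468) = 0.013868/0.10638 = 0.1304.

Posterior P(H) ≈ 0.130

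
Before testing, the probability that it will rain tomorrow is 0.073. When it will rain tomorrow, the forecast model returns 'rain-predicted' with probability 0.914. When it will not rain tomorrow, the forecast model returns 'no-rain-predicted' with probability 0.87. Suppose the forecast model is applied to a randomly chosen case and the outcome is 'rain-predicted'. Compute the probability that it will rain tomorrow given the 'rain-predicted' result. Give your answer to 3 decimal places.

Let H be the event that it will rain tomorrow. P(H) = 0.073, so P(¬H) = 0.927. With E the 'rain-predicted' result, P(E|H) = 0.914 and P(E|¬H) = 0.13.
P(E) = 0.914·0.073 + 0.13·0.927 = 0.066722 + 0.12051 = 0.18723.
By Bayes' theorem, P(H|E) = 0.066722 / 0.18723 = 0.356.

P(H | E) ≈ 0.356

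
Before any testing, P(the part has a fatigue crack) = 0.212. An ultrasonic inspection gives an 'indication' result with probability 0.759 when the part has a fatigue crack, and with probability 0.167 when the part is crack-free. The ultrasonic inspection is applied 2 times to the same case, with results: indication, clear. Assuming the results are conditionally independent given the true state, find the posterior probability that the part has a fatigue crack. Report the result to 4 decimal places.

With H the event that the part has a fatigue crack, the joint likelihood of the observed sequence is P(data|H) = 0.759·0.241 = 0.18292 and P(data|¬H) = 0.167·0.833 = 0.13911.
Bayes: P(H|data) = 0.212·0.18292 / (0.212·0.18292 + 0.788·0.13911) = 0.038779/0.14840 = 0.2613.

Posterior P(H) ≈ 0.2613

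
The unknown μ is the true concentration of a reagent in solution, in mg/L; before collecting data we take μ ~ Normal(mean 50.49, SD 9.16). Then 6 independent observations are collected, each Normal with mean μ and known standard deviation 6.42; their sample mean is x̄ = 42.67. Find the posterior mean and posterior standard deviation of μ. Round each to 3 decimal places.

Prior precision 1/τ₀² = 1/9.16² = 0.0119182; data precision n/σ² = 6/6.42² = 0.145573.
Posterior precision = 0.0119182 + 0.145573 = 0.157491, giving posterior SD = 1/√0.157491 = 2.520.
Posterior mean = (0.0119182·50.49 + 0.145573·42.67) / 0.157491 = 43.262.

Posterior mean ≈ 43.262; posterior SD ≈ 2.520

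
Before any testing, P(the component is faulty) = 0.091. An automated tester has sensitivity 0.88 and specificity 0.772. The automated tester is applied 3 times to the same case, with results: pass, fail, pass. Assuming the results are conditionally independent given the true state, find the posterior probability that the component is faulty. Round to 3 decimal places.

With H the event that the component is faulty, the joint likelihood of the observed sequence is P(data|H) = 0.12·0.88·0.12 = 0.012672 and P(data|¬H) = 0.772·0.228·0.772 = 0.13588.
Bayes: P(H|data) = 0.091·0.012672 / (0.091·0.012672 + 0.909·0.13588) = 0.0011532/0.12467 = 0.0092.

Posterior P(H) ≈ 0.009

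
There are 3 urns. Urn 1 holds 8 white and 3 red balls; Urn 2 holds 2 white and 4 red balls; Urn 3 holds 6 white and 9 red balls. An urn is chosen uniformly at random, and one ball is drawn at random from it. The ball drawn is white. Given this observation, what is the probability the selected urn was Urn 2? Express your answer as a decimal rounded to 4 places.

Posterior probability ≈ 0.2282

Tabulate prior·likelihood by source: [1] prior 0.333333, lik 0.7273, product 0.2424; [2] prior 0.333333, lik 0.3333, product 0.1111; [3] prior 0.333333, lik 0.4, product 0.1333.
Normalizing constant = 0.48687; the posterior for Urn 2 is its product over the sum, 0.1111/0.48687 = 0.2282.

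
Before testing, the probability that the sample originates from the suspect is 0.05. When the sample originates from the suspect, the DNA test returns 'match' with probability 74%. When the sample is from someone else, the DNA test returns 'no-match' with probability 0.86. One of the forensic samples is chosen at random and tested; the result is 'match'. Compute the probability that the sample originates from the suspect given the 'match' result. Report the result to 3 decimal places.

Let H be the event that the sample originates from the suspect. P(H) = 0.05, so P(¬H) = 0.95. With E the 'match' result, P(E|H) = 0.74 and P(E|¬H) = 0.14.
P(E) = 0.74·0.05 + 0.14·0.95 = 0.037000 + 0.13300 = 0.17000.
By Bayes' theorem, P(H|E) = 0.037000 / 0.17000 = 0.218.

P(H | E) ≈ 0.218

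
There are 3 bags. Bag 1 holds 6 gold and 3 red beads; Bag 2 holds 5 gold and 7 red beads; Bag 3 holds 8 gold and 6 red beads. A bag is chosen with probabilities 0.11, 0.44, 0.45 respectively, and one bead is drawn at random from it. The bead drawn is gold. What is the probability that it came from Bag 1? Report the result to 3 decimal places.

Posterior probability ≈ 0.143

P(gold|Bag 1) = 0.6667; P(gold|Bag 2) = 0.4167; P(gold|Bag 3) = 0.5714.
Prior × likelihood for each source: 0.11·0.6667=0.07333, 0.44·0.4167=0.1833, 0.45·0.5714=0.2571. Summing gives P(gold) = 0.51381.
P(Bag 1 | gold) = 0.07333 / 0.51381 = 0.143.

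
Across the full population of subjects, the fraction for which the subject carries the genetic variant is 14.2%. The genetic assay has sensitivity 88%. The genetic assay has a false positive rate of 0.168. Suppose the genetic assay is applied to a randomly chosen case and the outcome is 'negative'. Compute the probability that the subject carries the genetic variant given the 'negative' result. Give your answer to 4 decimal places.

Write H for 'the subject carries the genetic variant'. Prior odds H:¬H = 0.142/0.858 = 0.16550. For the 'negative' outcome, the likelihood ratio is 0.12/0.832 = 0.14423.
Posterior odds = 0.16550 × 0.14423 = 0.023870, so P(H|E) = 0.023870/(1+0.023870) = 0.0233.

P(H | E) ≈ 0.0233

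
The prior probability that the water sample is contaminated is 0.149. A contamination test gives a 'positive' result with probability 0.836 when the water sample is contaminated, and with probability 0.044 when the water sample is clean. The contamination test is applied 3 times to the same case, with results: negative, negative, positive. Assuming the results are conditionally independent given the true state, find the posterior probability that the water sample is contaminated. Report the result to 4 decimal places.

Posterior P(H) ≈ 0.0892

With H the event that the water sample is contaminated, the joint likelihood of the observed sequence is P(data|H) = 0.164·0.164·0.836 = 0.022485 and P(data|¬H) = 0.956·0.956·0.044 = 0.040213.
Bayes: P(H|data) = 0.149·0.022485 / (0.149·0.022485 + 0.851·0.040213) = 0.0033503/0.037572 = 0.0892.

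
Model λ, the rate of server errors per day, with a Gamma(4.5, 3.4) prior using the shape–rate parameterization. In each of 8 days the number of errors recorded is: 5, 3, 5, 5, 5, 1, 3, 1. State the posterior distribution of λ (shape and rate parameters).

The Poisson likelihood adds the total count to the shape and the number of exposure periods to the rate. Here ∑xᵢ = 28 and n = 8, so shape 4.5→32.5 and rate 3.4→11.4.

Posterior: Gamma(shape=32.5, rate=11.4)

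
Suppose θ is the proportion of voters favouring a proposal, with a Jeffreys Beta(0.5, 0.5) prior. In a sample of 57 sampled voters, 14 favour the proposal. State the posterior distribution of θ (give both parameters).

The binomial likelihood is conjugate to the Beta prior: with 14 successes and 43 failures, the posterior is Beta(0.5+14, 0.5+43) = Beta(14.5, 43.5).

Posterior: Beta(14.5, 43.5)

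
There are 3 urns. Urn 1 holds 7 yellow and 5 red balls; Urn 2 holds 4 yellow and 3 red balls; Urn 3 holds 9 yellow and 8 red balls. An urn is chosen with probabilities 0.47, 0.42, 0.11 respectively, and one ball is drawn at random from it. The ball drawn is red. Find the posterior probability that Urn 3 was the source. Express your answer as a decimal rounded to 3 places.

Posterior probability ≈ 0.121

Tabulate prior·likelihood by source: [1] prior 0.47, lik 0.4167, product 0.1958; [2] prior 0.42, lik 0.4286, product 0.1800; [3] prior 0.11, lik 0.4706, product 0.05176.
Normalizing constant = 0.42760; the posterior for Urn 3 is its product over the sum, 0.05176/0.42760 = 0.121.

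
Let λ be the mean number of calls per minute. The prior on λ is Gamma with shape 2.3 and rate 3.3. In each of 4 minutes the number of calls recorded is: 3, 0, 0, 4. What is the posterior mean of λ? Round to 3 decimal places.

Posterior mean ≈ 1.274

Total count ∑xᵢ = 7 over n = 4 minutes.
Gamma is conjugate to the Poisson likelihood: posterior is Gamma(shape = 2.3+7 = 9.3, rate = 3.3+4 = 7.3).
E[λ | data] = 9.3/7.3 = 1.274.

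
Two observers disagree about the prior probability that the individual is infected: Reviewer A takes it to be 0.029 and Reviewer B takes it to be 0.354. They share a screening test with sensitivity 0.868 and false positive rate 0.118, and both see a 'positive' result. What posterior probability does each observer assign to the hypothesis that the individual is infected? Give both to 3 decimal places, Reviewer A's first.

P('+'|H) = 0.868, P('+'|¬H) = 0.118.
Reviewer A: numerator 0.868·0.029 = 0.025172; evidence = 0.025172+0.118·0.971 = 0.13975; posterior = 0.180.
Reviewer B: numerator 0.868·0.354 = 0.30727; evidence = 0.30727+0.118·0.646 = 0.38350; posterior = 0.801.

Reviewer A: 0.180; Reviewer B: 0.801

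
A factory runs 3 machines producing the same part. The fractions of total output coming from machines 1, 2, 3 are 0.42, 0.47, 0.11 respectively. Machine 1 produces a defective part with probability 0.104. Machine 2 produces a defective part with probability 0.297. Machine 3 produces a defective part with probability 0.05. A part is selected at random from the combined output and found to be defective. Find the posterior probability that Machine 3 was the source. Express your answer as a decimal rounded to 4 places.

Tabulate prior·likelihood by source: [1] prior 0.42, lik 0.104, product 0.04368; [2] prior 0.47, lik 0.297, product 0.1396; [3] prior 0.11, lik 0.05, product 0.005500.
Normalizing constant = 0.18877; the posterior for Machine 3 is its product over the sum, 0.005500/0.18877 = 0.0291.

Posterior probability ≈ 0.0291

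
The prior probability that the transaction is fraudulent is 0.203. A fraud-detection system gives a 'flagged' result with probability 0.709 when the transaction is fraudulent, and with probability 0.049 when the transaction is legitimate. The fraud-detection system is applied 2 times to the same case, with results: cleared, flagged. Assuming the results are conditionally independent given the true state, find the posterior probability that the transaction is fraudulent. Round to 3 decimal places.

Posterior P(H) ≈ 0.530

With H the event that the transaction is fraudulent, the joint likelihood of the observed sequence is P(data|H) = 0.291·0.709 = 0.20632 and P(data|¬H) = 0.951·0.049 = 0.046599.
Bayes: P(H|data) = 0.203·0.20632 / (0.203·0.20632 + 0.797·0.046599) = 0.041883/0.079022 = 0.5300.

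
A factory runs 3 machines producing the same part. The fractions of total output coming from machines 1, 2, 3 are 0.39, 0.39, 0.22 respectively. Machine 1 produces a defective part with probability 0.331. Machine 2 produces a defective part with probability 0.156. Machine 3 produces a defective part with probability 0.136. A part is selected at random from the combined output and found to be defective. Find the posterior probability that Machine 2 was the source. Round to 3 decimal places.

Posterior probability ≈ 0.277

P(defective|M1) = 0.331; P(defective|M2) = 0.156; P(defective|M3) = 0.136.
Prior × likelihood for each source: 0.39·0.331=0.1291, 0.39·0.156=0.06084, 0.22·0.136=0.02992. Summing gives P(defective) = 0.21985.
P(Machine 2 | defective) = 0.06084 / 0.21985 = 0.277.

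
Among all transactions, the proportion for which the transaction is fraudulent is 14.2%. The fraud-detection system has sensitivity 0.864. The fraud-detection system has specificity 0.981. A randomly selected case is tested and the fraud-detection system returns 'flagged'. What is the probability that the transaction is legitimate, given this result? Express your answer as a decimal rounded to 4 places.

Write H for 'the transaction is fraudulent'. Prior odds H:¬H = 0.142/0.858 = 0.16550. For the 'flagged' outcome, the likelihood ratio is 0.864/0.019 = 45.474.
Posterior odds = 0.16550 × 45.474 = 7.5259, so P(H|E) = 7.5259/(1+7.5259) = 0.8827. Then P(¬H|E) = 1 − 0.8827 = 0.1173.

P(¬H | E) ≈ 0.1173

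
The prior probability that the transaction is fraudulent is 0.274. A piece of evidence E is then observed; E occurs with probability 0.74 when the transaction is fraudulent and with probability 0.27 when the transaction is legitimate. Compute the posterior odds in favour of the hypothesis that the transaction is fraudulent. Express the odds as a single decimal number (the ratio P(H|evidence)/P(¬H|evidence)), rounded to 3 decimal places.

Prior odds = 0.274/(1−0.274) = 0.37741.
Likelihood ratio for E = 0.74/0.27 = 2.7407.
Posterior odds = prior odds × LR = 1.0344.

Posterior odds ≈ 1.034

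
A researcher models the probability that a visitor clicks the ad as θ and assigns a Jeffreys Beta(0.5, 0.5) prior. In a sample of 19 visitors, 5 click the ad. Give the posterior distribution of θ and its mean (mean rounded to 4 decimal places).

Observing 5 successes and 14 failures updates Beta(0.5, 0.5) by adding the success and failure counts to the two shape parameters: α = 0.5+5 = 5.5, β = 0.5+14 = 14.5.
Posterior mean = α/(α+β) = 5.5/20 = 0.2750.

Posterior: Beta(5.5, 14.5); mean ≈ 0.2750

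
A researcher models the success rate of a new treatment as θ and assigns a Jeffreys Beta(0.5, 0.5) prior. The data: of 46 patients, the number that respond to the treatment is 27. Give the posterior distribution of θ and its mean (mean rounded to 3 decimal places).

Observing 27 successes and 19 failures updates Beta(0.5, 0.5) by adding the success and failure counts to the two shape parameters: α = 0.5+27 = 27.5, β = 0.5+19 = 19.5.
Posterior mean = α/(α+β) = 27.5/47 = 0.585.

Posterior: Beta(27.5, 19.5); mean ≈ 0.585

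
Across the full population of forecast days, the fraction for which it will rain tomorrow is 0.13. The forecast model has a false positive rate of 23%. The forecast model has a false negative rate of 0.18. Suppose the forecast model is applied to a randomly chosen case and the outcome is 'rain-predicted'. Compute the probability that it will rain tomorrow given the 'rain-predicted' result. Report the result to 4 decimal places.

P(H | E) ≈ 0.3476

Let H be the event that it will rain tomorrow. P(H) = 0.13, so P(¬H) = 0.87. With E the 'rain-predicted' result, P(E|H) = 0.82 and P(E|¬H) = 0.23.
P(E) = 0.82·0.13 + 0.23·0.87 = 0.10660 + 0.20010 = 0.30670.
By Bayes' theorem, P(H|E) = 0.10660 / 0.30670 = 0.3476.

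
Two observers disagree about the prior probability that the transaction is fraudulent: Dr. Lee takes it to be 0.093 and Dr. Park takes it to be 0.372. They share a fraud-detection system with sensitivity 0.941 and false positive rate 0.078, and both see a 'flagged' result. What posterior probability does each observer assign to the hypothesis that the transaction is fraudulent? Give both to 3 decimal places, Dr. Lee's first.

P('+'|H) = 0.941, P('+'|¬H) = 0.078.
Dr. Lee: numerator 0.941·0.093 = 0.087513; evidence = 0.087513+0.078·0.907 = 0.15826; posterior = 0.553.
Dr. Park: numerator 0.941·0.372 = 0.35005; evidence = 0.35005+0.078·0.628 = 0.39904; posterior = 0.877.

Dr. Lee: 0.553; Dr. Park: 0.877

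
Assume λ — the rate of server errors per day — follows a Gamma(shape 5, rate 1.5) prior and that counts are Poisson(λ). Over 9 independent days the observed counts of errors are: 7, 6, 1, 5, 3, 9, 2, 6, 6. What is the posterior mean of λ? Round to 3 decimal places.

Total count ∑xᵢ = 45 over n = 9 days.
Gamma is conjugate to the Poisson likelihood: posterior is Gamma(shape = 5+45 = 50, rate = 1.5+9 = 10.5).
E[λ | data] = 50/10.5 = 4.762.

Posterior mean ≈ 4.762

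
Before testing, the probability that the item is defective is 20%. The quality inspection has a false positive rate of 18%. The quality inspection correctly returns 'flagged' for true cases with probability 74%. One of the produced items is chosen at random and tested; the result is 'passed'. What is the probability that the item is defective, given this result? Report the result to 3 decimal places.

P(H | E) ≈ 0.073

Write H for 'the item is defective'. Prior odds H:¬H = 0.2/0.8 = 0.25000. For the 'passed' outcome, the likelihood ratio is 0.26/0.82 = 0.31707.
Posterior odds = 0.25000 × 0.31707 = 0.079268, so P(H|E) = 0.079268/(1+0.079268) = 0.073.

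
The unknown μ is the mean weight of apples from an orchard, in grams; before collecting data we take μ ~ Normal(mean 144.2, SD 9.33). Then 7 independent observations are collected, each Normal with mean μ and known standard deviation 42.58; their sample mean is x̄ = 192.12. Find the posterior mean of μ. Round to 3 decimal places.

Posterior mean ≈ 156.254

Prior precision 1/τ₀² = 1/9.33² = 0.0114878; data precision n/σ² = 7/42.58² = 0.00386088.
Posterior precision = 0.0114878 + 0.00386088 = 0.0153487.
Posterior mean = (0.0114878·144.2 + 0.00386088·192.12) / 0.0153487 = 156.254.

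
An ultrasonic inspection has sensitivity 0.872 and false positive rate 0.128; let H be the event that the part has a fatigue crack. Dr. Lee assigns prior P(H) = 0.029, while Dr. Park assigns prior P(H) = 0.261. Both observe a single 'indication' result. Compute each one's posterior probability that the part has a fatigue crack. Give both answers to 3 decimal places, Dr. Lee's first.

P('+'|H) = 0.872, P('+'|¬H) = 0.128.
Dr. Lee: numerator 0.872·0.029 = 0.025288; evidence = 0.025288+0.128·0.971 = 0.14958; posterior = 0.169.
Dr. Park: numerator 0.872·0.261 = 0.22759; evidence = 0.22759+0.128·0.739 = 0.32218; posterior = 0.706.

Dr. Lee: 0.169; Dr. Park: 0.706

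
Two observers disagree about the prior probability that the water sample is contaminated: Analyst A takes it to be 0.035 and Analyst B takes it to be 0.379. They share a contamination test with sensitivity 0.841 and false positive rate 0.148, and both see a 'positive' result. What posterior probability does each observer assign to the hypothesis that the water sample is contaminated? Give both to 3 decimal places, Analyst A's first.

Analyst A: 0.171; Analyst B: 0.776

The likelihood ratio for a 'positive' result is 0.841/0.148 = 5.6824.
Analyst A: prior odds 0.035/0.965 = 0.036269; posterior odds 0.20610; posterior probability 0.171.
Analyst B: prior odds 0.379/0.621 = 0.61031; posterior odds 3.4680; posterior probability 0.776.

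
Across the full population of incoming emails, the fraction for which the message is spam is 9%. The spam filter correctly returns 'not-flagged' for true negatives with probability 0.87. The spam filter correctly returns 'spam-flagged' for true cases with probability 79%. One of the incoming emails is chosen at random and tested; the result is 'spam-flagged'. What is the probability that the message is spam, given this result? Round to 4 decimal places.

P(H | E) ≈ 0.3754

Let H be the event that the message is spam. P(H) = 0.09, so P(¬H) = 0.91. With E the 'spam-flagged' result, P(E|H) = 0.79 and P(E|¬H) = 0.13.
P(E) = 0.79·0.09 + 0.13·0.91 = 0.071100 + 0.11830 = 0.18940.
By Bayes' theorem, P(H|E) = 0.071100 / 0.18940 = 0.3754.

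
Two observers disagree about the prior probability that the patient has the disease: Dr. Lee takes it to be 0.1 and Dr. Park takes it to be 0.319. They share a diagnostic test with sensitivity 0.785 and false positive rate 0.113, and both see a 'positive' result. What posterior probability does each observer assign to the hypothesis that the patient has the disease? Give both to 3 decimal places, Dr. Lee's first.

P('+'|H) = 0.785, P('+'|¬H) = 0.113.
Dr. Lee: numerator 0.785·0.1 = 0.078500; evidence = 0.078500+0.113·0.9 = 0.18020; posterior = 0.436.
Dr. Park: numerator 0.785·0.319 = 0.25041; evidence = 0.25041+0.113·0.681 = 0.32737; posterior = 0.765.

Dr. Lee: 0.436; Dr. Park: 0.765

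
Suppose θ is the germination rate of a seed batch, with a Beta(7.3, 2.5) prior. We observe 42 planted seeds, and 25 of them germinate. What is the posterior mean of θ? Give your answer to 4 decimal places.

Observing 25 successes and 17 failures updates Beta(7.3, 2.5) by adding the success and failure counts to the two shape parameters: α = 7.3+25 = 32.3, β = 2.5+17 = 19.5.
E[θ | data] = 32.3/(32.3+19.5) = 0.6236.

Posterior mean ≈ 0.6236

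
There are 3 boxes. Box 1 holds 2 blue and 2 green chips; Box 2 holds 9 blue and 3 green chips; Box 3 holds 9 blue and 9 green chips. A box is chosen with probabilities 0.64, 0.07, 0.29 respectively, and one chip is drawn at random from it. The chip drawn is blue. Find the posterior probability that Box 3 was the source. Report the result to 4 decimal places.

Posterior probability ≈ 0.2802

Tabulate prior·likelihood by source: [1] prior 0.64, lik 0.5, product 0.3200; [2] prior 0.07, lik 0.75, product 0.05250; [3] prior 0.29, lik 0.5, product 0.1450.
Normalizing constant = 0.51750; the posterior for Box 3 is its product over the sum, 0.1450/0.51750 = 0.2802.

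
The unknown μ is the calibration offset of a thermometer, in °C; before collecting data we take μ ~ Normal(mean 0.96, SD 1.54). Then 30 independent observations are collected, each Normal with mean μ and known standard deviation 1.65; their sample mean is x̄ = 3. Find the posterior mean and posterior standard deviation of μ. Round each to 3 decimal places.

Posterior mean ≈ 2.925; posterior SD ≈ 0.296

With known σ, the Normal prior is conjugate. Weight on the data is w = (n/σ²)/(n/σ² + 1/τ₀²) = 11.0193/(11.0193+0.421656) = 0.96314.
Posterior mean = w·x̄ + (1−w)·μ₀ = 0.96314·3 + 0.036855·0.96 = 2.925. Posterior variance = 1/(11.0193+0.421656) = 0.0874054, so SD = 0.296.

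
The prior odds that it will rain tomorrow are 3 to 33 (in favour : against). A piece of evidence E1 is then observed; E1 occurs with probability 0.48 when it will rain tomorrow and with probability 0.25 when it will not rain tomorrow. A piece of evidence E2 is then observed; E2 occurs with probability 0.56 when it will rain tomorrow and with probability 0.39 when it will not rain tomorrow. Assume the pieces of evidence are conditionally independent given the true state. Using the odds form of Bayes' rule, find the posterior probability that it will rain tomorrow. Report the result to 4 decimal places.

Posterior probability ≈ 0.2004

Prior odds = 3/33 = 0.090909.
Likelihood ratio for E1 = 0.48/0.25 = 1.9200.
Likelihood ratio for E2 = 0.56/0.39 = 1.4359.
Posterior odds = prior odds × LR₁ × LR₂ = 0.25063.
Posterior probability = odds/(1+odds) = 0.25063/1.2506 = 0.2004.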